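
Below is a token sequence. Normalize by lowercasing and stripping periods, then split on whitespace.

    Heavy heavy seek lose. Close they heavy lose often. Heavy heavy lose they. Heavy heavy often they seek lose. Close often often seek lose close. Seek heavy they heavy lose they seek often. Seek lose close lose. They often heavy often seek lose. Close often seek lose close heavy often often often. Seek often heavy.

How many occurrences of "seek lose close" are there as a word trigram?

6

Scanning the 53 overlapping trigram windows for "seek lose close":
  position 3–5: seek lose close
  position 18–20: seek lose close
  position 23–25: seek lose close
  position 34–36: seek lose close
  position 42–44: seek lose close
  position 46–48: seek lose close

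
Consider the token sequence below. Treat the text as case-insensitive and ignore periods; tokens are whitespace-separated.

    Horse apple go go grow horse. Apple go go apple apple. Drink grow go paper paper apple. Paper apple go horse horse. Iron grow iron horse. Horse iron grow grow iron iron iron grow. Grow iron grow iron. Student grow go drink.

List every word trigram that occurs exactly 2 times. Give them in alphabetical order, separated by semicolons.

Trigram counts meeting the condition (exactly 2 times):
  apple go go: 2
  grow grow iron: 2
  horse apple go: 2
  horse horse iron: 2
  horse iron grow: 2
  iron grow grow: 2
  iron grow iron: 2

apple go go; grow grow iron; horse apple go; horse horse iron; horse iron grow; iron grow grow; iron grow iron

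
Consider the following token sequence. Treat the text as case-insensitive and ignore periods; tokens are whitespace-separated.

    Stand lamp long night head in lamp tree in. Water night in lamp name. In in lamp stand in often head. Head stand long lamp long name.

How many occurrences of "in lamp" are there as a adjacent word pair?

Scanning the 26 overlapping bigram windows for "in lamp":
  position 6–7: in lamp
  position 12–13: in lamp
  position 16–17: in lamp

3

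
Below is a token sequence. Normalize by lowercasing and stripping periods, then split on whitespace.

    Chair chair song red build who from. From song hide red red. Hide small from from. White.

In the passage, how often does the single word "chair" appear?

Scanning the 17 tokens for "chair":
  position 1: chair
  position 2: chair

2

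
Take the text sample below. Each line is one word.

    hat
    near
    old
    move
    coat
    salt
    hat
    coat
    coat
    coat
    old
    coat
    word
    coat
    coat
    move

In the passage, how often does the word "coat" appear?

7

Scanning the 16 tokens for "coat":
  position 5: coat
  position 8: coat
  position 9: coat
  position 10: coat
  position 12: coat
  position 14: coat
  position 15: coat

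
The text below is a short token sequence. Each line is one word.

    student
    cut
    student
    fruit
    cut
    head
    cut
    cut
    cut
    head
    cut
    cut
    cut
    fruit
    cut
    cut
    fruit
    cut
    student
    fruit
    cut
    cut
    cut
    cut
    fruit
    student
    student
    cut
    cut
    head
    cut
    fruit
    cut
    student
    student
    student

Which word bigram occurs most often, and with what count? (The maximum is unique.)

Bigram frequencies (highest first):
  cut cut: 9
  fruit cut: 5
  cut fruit: 4
  cut student: 3
  cut head: 3
  head cut: 3
  … (4 more, each ≤ 3)

"cut cut", 9 times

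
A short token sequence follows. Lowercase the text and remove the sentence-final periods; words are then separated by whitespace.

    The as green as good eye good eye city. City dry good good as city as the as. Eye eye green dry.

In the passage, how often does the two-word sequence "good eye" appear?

Scanning the 21 overlapping bigram windows for "good eye":
  position 5–6: good eye
  position 7–8: good eye

2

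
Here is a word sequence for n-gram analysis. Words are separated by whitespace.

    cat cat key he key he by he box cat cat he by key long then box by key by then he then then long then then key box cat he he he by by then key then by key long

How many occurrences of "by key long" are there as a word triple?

2

Scanning the 39 overlapping trigram windows for "by key long":
  position 13–15: by key long
  position 39–41: by key long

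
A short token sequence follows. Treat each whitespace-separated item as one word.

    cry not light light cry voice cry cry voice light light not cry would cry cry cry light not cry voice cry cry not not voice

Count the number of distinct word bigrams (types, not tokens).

26 tokens → 25 bigram windows in total.
Repeated bigrams (each contributes count−1 duplicates):
  cry cry: 4
  cry voice: 3
  cry not: 2
  light light: 2
  light not: 2
  not cry: 2
  voice cry: 2
10 duplicate windows → 25 − 10 = 15 distinct.

15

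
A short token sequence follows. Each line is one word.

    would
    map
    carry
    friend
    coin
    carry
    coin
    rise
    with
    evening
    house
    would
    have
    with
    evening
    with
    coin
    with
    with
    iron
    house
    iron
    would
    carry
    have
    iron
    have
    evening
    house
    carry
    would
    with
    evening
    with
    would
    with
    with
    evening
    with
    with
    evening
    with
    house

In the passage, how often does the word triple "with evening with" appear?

4

Scanning the 41 overlapping trigram windows for "with evening with":
  position 14–16: with evening with
  position 32–34: with evening with
  position 37–39: with evening with
  position 40–42: with evening with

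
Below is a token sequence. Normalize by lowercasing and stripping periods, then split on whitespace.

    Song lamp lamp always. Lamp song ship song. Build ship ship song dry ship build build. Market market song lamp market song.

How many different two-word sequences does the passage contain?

18

22 tokens → 21 bigram windows in total.
Repeated bigrams (each contributes count−1 duplicates):
  market song: 2
  ship song: 2
  song lamp: 2
3 duplicate windows → 21 − 3 = 18 distinct.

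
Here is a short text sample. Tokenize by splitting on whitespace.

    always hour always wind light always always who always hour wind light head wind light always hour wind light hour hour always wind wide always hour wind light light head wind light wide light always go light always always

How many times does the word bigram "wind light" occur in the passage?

Scanning the 38 overlapping bigram windows for "wind light":
  position 4–5: wind light
  position 11–12: wind light
  position 14–15: wind light
  position 18–19: wind light
  position 27–28: wind light
  position 31–32: wind light

6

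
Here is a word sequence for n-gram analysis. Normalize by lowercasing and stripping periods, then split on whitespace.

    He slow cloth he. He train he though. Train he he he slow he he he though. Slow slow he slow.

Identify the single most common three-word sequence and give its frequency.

"he he he", 2 times

Trigram frequencies (highest first):
  he he he: 2
  he slow cloth: 1
  slow cloth he: 1
  cloth he he: 1
  he he train: 1
  he train he: 1
  … (12 more, each ≤ 1)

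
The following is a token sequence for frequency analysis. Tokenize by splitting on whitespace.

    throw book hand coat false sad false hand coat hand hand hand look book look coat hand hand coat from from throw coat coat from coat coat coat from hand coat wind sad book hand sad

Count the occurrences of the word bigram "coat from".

Scanning the 35 overlapping bigram windows for "coat from":
  position 19–20: coat from
  position 24–25: coat from
  position 28–29: coat from

3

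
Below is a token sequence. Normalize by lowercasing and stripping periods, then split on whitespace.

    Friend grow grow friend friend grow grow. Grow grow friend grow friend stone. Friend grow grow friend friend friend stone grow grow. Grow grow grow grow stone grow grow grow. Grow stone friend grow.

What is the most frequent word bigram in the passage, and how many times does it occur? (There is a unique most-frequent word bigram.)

"grow grow", 13 times

Bigram frequencies (highest first):
  grow grow: 13
  friend grow: 5
  grow friend: 4
  friend friend: 3
  friend stone: 2
  stone friend: 2
  … (2 more, each ≤ 2)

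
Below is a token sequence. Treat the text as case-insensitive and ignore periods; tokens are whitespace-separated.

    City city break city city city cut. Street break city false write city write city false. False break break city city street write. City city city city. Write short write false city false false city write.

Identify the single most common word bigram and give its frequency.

"city city", 7 times

Bigram frequencies (highest first):
  city city: 7
  break city: 3
  city false: 3
  write city: 3
  city write: 3
  false false: 2
  … (13 more, each ≤ 2)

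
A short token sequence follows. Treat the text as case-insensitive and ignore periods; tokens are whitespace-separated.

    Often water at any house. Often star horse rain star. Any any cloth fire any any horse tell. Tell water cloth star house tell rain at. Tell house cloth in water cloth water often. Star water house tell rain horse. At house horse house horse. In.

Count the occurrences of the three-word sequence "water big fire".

Scanning the 44 overlapping trigram windows for "water big fire":
  (none found)

0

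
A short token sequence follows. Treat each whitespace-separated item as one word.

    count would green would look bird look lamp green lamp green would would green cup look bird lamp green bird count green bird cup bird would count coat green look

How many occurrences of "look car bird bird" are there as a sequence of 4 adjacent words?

0

Scanning the 27 overlapping 4-gram windows for "look car bird bird":
  (none found)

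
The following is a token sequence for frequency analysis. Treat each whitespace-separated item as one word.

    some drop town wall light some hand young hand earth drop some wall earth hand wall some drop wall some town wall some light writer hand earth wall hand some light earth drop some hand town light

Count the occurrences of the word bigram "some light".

2

Scanning the 36 overlapping bigram windows for "some light":
  position 23–24: some light
  position 30–31: some light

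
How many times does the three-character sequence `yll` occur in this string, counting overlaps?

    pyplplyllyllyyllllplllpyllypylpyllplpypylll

Sliding a length-3 window over the 43 characters (41 positions):
  position 7–9: yll
  position 10–12: yll
  position 14–16: yll
  position 24–26: yll
  position 32–34: yll
  position 40–42: yll

6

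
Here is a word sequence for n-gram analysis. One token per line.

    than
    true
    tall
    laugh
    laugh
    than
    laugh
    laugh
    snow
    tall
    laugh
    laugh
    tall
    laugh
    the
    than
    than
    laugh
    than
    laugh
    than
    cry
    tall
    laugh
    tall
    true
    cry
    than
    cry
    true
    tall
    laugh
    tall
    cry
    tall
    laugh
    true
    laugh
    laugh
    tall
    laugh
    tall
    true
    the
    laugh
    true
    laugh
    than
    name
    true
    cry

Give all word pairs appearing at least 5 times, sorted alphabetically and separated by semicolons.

Bigram counts meeting the condition (at least 5 times):
  laugh tall: 5
  tall laugh: 7

laugh tall; tall laugh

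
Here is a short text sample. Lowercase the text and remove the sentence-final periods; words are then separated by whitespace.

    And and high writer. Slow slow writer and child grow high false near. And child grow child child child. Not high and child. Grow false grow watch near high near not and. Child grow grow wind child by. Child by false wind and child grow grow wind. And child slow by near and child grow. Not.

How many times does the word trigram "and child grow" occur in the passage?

6

Scanning the 54 overlapping trigram windows for "and child grow":
  position 8–10: and child grow
  position 14–16: and child grow
  position 22–24: and child grow
  position 32–34: and child grow
  position 43–45: and child grow
  position 53–55: and child grow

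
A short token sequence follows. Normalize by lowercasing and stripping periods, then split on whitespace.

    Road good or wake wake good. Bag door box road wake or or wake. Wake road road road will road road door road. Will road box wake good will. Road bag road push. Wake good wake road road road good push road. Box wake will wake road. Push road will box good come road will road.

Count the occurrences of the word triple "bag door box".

Scanning the 54 overlapping trigram windows for "bag door box":
  position 7–9: bag door box

1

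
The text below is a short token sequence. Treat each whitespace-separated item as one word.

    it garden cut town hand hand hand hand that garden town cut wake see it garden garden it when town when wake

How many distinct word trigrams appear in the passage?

19

22 tokens → 20 trigram windows in total.
Repeated trigrams (each contributes count−1 duplicates):
  hand hand hand: 2
1 duplicate windows → 20 − 1 = 19 distinct.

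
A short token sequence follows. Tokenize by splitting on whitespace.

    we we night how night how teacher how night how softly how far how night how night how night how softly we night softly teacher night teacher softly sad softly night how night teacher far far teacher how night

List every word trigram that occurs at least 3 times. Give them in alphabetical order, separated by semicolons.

Trigram counts meeting the condition (at least 3 times):
  how night how: 5
  night how night: 4

how night how; night how night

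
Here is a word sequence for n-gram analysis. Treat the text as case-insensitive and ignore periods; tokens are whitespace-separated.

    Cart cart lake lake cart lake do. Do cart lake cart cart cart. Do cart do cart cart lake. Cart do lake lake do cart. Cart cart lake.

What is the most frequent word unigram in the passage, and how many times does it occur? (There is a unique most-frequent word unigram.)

"cart", 14 times

Unigram frequencies (highest first):
  cart: 14
  lake: 8
  do: 6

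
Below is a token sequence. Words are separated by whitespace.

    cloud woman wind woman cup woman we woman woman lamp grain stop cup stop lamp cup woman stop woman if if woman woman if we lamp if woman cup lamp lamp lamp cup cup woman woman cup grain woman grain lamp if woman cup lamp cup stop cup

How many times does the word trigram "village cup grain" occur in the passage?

0

Scanning the 46 overlapping trigram windows for "village cup grain":
  (none found)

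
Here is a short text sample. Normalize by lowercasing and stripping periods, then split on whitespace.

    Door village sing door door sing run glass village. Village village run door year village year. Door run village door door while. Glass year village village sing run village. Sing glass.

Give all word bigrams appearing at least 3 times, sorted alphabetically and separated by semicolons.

Bigram counts meeting the condition (at least 3 times):
  village sing: 3
  village village: 3

village sing; village village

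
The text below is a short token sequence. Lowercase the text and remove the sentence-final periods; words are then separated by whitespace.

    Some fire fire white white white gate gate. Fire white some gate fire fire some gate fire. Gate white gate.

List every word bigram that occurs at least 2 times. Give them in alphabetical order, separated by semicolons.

Bigram counts meeting the condition (at least 2 times):
  fire fire: 2
  fire white: 2
  gate fire: 3
  some gate: 2
  white gate: 2
  white white: 2

fire fire; fire white; gate fire; some gate; white gate; white white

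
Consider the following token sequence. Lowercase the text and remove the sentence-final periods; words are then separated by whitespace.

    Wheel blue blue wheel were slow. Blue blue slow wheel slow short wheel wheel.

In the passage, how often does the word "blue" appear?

4

Scanning the 14 tokens for "blue":
  position 2: blue
  position 3: blue
  position 7: blue
  position 8: blue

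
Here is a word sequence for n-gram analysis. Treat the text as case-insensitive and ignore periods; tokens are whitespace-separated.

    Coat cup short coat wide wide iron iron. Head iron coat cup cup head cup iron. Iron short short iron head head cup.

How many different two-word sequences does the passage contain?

23 tokens → 22 bigram windows in total.
Repeated bigrams (each contributes count−1 duplicates):
  coat cup: 2
  head cup: 2
  iron head: 2
  iron iron: 2
4 duplicate windows → 22 − 4 = 18 distinct.

18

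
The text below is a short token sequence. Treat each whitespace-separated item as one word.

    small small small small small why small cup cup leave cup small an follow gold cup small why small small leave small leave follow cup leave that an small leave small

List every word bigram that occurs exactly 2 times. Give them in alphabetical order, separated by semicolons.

cup leave; cup small; leave small; small why; why small

Bigram counts meeting the condition (exactly 2 times):
  cup leave: 2
  cup small: 2
  leave small: 2
  small why: 2
  why small: 2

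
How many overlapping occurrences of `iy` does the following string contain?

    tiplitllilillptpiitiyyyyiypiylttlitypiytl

Sliding a length-2 window over the 41 characters (40 positions):
  position 20–21: iy
  position 25–26: iy
  position 28–29: iy
  position 38–39: iy

4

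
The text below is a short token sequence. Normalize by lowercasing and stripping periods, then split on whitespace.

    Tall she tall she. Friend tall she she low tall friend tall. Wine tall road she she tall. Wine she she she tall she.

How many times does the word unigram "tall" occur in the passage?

Scanning the 24 tokens for "tall":
  position 1: tall
  position 3: tall
  position 6: tall
  position 10: tall
  position 12: tall
  position 14: tall
  position 18: tall
  position 23: tall

8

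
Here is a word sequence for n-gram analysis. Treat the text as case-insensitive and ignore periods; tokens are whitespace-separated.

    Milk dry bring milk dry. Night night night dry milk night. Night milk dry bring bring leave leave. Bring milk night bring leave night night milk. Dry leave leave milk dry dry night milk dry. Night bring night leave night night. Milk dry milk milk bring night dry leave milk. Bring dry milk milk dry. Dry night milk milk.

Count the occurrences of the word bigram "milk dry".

Scanning the 58 overlapping bigram windows for "milk dry":
  position 1–2: milk dry
  position 4–5: milk dry
  position 13–14: milk dry
  position 26–27: milk dry
  position 30–31: milk dry
  position 34–35: milk dry
  position 42–43: milk dry
  position 54–55: milk dry

8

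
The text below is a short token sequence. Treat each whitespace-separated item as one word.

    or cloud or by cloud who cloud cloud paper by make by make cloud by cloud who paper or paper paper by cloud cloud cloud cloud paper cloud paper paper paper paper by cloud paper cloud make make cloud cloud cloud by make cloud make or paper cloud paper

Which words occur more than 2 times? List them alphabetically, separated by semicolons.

by; cloud; make; or; paper

Unigram counts meeting the condition (more than 2 times):
  by: 7
  cloud: 18
  make: 6
  or: 4
  paper: 12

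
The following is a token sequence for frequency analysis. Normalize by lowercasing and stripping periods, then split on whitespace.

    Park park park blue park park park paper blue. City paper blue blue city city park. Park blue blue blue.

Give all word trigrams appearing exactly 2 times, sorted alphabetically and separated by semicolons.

Trigram counts meeting the condition (exactly 2 times):
  park park blue: 2
  park park park: 2

park park blue; park park park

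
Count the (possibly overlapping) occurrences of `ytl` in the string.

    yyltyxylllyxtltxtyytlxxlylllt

Sliding a length-3 window over the 29 characters (27 positions):
  position 19–21: ytl

1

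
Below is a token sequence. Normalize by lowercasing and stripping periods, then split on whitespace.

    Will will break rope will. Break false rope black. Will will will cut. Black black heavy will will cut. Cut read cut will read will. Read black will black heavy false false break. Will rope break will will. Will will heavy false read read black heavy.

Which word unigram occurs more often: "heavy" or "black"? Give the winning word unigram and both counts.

"heavy": 4 occurrences
"black": 6 occurrences

"black" (6 vs 4)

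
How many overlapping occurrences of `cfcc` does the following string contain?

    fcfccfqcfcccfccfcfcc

Sliding a length-4 window over the 20 characters (17 positions):
  position 2–5: cfcc
  position 8–11: cfcc
  position 12–15: cfcc
  position 17–20: cfcc

4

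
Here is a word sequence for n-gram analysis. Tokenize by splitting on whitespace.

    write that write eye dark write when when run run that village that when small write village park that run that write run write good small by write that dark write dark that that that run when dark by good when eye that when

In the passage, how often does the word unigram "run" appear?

Scanning the 44 tokens for "run":
  position 9: run
  position 10: run
  position 20: run
  position 23: run
  position 36: run

5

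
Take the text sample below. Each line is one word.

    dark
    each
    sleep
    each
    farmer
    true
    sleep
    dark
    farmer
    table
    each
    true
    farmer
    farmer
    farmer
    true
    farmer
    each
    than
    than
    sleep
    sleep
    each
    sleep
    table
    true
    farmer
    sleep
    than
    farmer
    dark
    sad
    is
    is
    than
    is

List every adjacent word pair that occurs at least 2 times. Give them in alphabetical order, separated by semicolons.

each sleep; farmer farmer; farmer true; sleep each; true farmer

Bigram counts meeting the condition (at least 2 times):
  each sleep: 2
  farmer farmer: 2
  farmer true: 2
  sleep each: 2
  true farmer: 3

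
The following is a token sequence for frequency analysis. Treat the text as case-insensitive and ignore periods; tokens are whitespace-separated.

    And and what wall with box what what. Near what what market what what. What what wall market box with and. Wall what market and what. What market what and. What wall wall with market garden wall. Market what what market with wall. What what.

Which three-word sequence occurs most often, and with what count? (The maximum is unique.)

"what what market", 3 times

Trigram frequencies (highest first):
  what what market: 3
  and what wall: 2
  what market what: 2
  market what what: 2
  what what what: 2
  and and what: 1
  … (31 more, each ≤ 1)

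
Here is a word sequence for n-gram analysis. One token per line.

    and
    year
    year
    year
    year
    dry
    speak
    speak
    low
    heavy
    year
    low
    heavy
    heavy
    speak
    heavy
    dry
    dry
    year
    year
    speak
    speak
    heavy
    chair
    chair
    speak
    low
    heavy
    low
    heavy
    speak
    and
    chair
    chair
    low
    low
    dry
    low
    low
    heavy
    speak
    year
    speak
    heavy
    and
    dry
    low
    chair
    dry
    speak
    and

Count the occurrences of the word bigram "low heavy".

Scanning the 50 overlapping bigram windows for "low heavy":
  position 9–10: low heavy
  position 12–13: low heavy
  position 27–28: low heavy
  position 29–30: low heavy
  position 39–40: low heavy

5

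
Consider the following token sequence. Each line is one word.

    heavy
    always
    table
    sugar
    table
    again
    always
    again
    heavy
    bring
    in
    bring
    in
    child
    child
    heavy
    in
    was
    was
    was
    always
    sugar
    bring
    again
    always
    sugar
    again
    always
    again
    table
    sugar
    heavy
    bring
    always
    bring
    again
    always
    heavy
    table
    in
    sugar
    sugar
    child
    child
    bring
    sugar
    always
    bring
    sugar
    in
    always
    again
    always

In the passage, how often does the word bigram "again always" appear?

Scanning the 52 overlapping bigram windows for "again always":
  position 6–7: again always
  position 24–25: again always
  position 27–28: again always
  position 36–37: again always
  position 52–53: again always

5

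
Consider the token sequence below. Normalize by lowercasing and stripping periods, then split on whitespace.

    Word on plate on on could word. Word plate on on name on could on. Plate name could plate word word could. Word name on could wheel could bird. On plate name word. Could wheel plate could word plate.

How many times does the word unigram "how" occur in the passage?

0

Scanning the 39 tokens for "how":
  (none found)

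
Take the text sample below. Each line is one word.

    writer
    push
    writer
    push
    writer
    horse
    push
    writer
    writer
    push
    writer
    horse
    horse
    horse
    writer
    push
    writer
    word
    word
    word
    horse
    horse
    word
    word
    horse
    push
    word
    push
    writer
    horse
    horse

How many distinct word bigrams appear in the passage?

31 tokens → 30 bigram windows in total.
Repeated bigrams (each contributes count−1 duplicates):
  push writer: 6
  horse horse: 4
  writer push: 4
  word word: 3
  writer horse: 3
  horse push: 2
  word horse: 2
17 duplicate windows → 30 − 17 = 13 distinct.

13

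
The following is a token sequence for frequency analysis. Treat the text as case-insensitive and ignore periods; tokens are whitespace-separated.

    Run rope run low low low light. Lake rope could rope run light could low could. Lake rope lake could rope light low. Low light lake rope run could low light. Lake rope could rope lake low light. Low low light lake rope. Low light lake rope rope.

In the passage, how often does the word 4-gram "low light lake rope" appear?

Scanning the 45 overlapping 4-gram windows for "low light lake rope":
  position 6–9: low light lake rope
  position 24–27: low light lake rope
  position 30–33: low light lake rope
  position 40–43: low light lake rope
  position 44–47: low light lake rope

5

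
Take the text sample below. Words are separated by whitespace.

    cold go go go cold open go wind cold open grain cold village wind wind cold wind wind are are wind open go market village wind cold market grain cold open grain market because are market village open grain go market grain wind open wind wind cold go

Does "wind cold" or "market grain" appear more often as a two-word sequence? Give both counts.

"wind cold": 4 occurrences
"market grain": 2 occurrences

"wind cold" (4 vs 2)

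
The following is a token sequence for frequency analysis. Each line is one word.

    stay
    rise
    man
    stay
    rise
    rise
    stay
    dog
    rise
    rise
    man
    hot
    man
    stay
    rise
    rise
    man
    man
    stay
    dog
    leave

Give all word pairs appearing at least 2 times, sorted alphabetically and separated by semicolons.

man stay; rise man; rise rise; stay dog; stay rise

Bigram counts meeting the condition (at least 2 times):
  man stay: 3
  rise man: 3
  rise rise: 3
  stay dog: 2
  stay rise: 3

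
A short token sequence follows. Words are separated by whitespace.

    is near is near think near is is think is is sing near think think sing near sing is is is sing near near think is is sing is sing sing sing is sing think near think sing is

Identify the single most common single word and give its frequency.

"is", 14 times

Unigram frequencies (highest first):
  is: 14
  sing: 10
  near: 8
  think: 7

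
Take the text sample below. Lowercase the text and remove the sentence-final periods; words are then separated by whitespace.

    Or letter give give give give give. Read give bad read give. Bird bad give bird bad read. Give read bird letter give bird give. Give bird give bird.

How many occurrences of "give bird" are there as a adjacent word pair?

5

Scanning the 28 overlapping bigram windows for "give bird":
  position 12–13: give bird
  position 15–16: give bird
  position 23–24: give bird
  position 26–27: give bird
  position 28–29: give bird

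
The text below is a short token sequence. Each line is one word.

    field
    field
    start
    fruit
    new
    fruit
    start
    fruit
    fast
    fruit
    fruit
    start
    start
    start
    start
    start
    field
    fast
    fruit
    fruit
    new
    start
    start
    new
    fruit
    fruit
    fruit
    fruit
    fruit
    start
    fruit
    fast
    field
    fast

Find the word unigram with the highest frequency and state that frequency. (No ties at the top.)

"fruit", 13 times

Unigram frequencies (highest first):
  fruit: 13
  start: 10
  field: 4
  fast: 4
  new: 3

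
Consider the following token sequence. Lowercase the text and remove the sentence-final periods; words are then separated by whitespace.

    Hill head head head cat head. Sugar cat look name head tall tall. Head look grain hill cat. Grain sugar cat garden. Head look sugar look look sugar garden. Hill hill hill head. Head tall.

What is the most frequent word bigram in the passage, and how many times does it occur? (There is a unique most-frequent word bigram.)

Bigram frequencies (highest first):
  head head: 3
  hill head: 2
  sugar cat: 2
  head tall: 2
  head look: 2
  look sugar: 2
  … (20 more, each ≤ 2)

"head head", 3 times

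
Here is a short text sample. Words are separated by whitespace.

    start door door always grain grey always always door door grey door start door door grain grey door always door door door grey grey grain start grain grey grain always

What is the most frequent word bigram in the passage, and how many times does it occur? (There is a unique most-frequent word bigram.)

Bigram frequencies (highest first):
  door door: 5
  grain grey: 3
  start door: 2
  door always: 2
  always door: 2
  door grey: 2
  … (11 more, each ≤ 2)

"door door", 5 times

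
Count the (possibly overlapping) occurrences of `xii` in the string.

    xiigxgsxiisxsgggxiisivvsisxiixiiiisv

Sliding a length-3 window over the 36 characters (34 positions):
  position 1–3: xii
  position 8–10: xii
  position 17–19: xii
  position 27–29: xii
  position 30–32: xii

5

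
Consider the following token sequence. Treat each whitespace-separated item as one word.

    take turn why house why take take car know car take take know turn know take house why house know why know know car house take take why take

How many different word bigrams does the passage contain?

22

29 tokens → 28 bigram windows in total.
Repeated bigrams (each contributes count−1 duplicates):
  take take: 3
  house why: 2
  know car: 2
  why house: 2
  why take: 2
6 duplicate windows → 28 − 6 = 22 distinct.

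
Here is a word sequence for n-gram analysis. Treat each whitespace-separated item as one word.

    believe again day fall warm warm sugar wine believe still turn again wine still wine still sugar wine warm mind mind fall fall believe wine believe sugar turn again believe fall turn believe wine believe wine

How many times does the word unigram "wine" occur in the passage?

Scanning the 36 tokens for "wine":
  position 8: wine
  position 13: wine
  position 15: wine
  position 18: wine
  position 25: wine
  position 34: wine
  position 36: wine

7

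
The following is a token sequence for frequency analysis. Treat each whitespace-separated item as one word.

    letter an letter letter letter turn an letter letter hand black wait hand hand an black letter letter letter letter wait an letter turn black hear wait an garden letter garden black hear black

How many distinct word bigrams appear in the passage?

34 tokens → 33 bigram windows in total.
Repeated bigrams (each contributes count−1 duplicates):
  letter letter: 6
  an letter: 3
  black hear: 2
  letter turn: 2
  wait an: 2
10 duplicate windows → 33 − 10 = 23 distinct.

23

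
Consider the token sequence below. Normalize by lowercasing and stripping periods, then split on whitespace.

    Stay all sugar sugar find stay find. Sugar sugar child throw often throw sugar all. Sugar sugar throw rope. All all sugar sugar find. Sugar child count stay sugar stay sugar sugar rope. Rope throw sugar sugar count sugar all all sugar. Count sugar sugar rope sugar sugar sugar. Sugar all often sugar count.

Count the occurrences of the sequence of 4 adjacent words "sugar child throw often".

Scanning the 51 overlapping 4-gram windows for "sugar child throw often":
  position 9–12: sugar child throw often

1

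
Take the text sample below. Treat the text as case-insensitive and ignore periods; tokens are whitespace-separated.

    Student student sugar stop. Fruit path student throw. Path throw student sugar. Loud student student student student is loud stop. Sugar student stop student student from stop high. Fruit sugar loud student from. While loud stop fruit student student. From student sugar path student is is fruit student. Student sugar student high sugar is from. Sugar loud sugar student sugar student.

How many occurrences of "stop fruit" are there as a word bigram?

Scanning the 60 overlapping bigram windows for "stop fruit":
  position 4–5: stop fruit
  position 36–37: stop fruit

2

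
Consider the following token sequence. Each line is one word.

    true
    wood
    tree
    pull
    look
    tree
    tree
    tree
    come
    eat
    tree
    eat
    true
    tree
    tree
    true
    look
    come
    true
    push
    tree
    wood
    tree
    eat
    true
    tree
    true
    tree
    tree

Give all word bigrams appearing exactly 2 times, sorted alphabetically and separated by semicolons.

Bigram counts meeting the condition (exactly 2 times):
  eat true: 2
  tree eat: 2
  tree true: 2
  wood tree: 2

eat true; tree eat; tree true; wood tree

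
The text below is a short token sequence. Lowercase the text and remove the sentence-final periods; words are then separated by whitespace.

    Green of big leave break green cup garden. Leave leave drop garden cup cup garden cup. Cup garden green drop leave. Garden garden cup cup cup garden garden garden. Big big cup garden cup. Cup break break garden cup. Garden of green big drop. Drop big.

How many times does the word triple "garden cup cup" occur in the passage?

4

Scanning the 44 overlapping trigram windows for "garden cup cup":
  position 12–14: garden cup cup
  position 15–17: garden cup cup
  position 23–25: garden cup cup
  position 33–35: garden cup cup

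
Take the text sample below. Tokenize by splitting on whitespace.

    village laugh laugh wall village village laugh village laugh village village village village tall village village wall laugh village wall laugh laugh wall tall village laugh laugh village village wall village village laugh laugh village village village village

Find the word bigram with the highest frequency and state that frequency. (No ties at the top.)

Bigram frequencies (highest first):
  village village: 10
  village laugh: 5
  laugh village: 5
  laugh laugh: 4
  village wall: 3
  laugh wall: 2
  … (5 more, each ≤ 2)

"village village", 10 times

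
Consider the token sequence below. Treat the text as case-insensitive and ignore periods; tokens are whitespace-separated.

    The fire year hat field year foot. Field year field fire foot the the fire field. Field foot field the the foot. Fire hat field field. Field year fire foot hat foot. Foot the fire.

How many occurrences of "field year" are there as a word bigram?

3

Scanning the 34 overlapping bigram windows for "field year":
  position 5–6: field year
  position 8–9: field year
  position 27–28: field year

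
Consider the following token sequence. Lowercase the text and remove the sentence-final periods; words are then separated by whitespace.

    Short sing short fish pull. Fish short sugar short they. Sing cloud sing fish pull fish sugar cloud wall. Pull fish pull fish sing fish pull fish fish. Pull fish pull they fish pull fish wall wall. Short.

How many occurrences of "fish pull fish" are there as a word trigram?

Scanning the 36 overlapping trigram windows for "fish pull fish":
  position 4–6: fish pull fish
  position 14–16: fish pull fish
  position 21–23: fish pull fish
  position 25–27: fish pull fish
  position 28–30: fish pull fish
  position 33–35: fish pull fish

6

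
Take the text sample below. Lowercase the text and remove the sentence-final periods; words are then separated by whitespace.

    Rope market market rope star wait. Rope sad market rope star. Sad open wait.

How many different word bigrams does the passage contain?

14 tokens → 13 bigram windows in total.
Repeated bigrams (each contributes count−1 duplicates):
  market rope: 2
  rope star: 2
2 duplicate windows → 13 − 2 = 11 distinct.

11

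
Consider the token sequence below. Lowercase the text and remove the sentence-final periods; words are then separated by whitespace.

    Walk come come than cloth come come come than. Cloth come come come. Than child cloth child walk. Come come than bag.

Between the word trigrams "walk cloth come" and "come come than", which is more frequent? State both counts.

"come come than" (4 vs 0)

"walk cloth come": 0 occurrences
"come come than": 4 occurrences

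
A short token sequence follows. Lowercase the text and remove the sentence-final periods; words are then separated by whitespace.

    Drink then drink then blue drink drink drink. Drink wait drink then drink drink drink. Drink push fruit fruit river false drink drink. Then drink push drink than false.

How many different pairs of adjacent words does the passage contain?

29 tokens → 28 bigram windows in total.
Repeated bigrams (each contributes count−1 duplicates):
  drink drink: 7
  drink then: 4
  then drink: 3
  drink push: 2
12 duplicate windows → 28 − 12 = 16 distinct.

16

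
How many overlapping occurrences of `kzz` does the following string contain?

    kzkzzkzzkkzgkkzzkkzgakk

3

Sliding a length-3 window over the 23 characters (21 positions):
  position 3–5: kzz
  position 6–8: kzz
  position 14–16: kzz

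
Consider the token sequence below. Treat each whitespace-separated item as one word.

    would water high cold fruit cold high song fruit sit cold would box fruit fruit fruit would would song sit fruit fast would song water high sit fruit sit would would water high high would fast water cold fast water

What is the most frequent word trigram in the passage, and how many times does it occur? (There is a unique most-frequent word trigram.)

"would water high", 2 times

Trigram frequencies (highest first):
  would water high: 2
  water high cold: 1
  high cold fruit: 1
  cold fruit cold: 1
  fruit cold high: 1
  cold high song: 1
  … (31 more, each ≤ 1)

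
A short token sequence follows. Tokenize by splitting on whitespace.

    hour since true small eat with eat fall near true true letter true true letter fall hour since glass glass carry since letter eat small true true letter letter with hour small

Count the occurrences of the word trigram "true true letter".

Scanning the 30 overlapping trigram windows for "true true letter":
  position 10–12: true true letter
  position 13–15: true true letter
  position 26–28: true true letter

3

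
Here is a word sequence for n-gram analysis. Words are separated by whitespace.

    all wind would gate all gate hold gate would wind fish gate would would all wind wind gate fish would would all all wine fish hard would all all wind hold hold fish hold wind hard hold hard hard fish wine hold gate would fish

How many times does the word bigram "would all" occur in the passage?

Scanning the 44 overlapping bigram windows for "would all":
  position 14–15: would all
  position 21–22: would all
  position 27–28: would all

3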